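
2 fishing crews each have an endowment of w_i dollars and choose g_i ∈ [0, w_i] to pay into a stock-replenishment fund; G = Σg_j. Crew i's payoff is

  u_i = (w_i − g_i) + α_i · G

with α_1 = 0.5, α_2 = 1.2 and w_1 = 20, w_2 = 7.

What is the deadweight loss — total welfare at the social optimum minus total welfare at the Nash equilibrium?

14

∂u_i/∂g_i = α_i − 1, so crew i contributes w_i if α_i > 1, else 0.
α_i > 1 for i ∈ {2}; NE contributions (0, 7), G = 7.
W^NE = Σw_i − G^NE + (Σα_i)·G^NE = 27 + 0.7·7 = 31.9.
Planner: ∂(Σu_j)/∂g_i = Σα_j − 1 = 0.7 > 0, so everyone contributes w_i; G^SO = 27, W^SO = 27 + 0.7·27 = 45.9.
Deadweight loss = 14.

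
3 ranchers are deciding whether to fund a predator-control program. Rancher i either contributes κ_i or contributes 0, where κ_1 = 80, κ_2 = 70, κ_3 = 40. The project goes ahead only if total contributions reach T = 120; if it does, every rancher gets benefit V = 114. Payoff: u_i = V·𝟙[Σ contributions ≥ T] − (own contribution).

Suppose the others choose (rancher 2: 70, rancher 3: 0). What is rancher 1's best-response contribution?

Others' total = 70. Contributing 80 brings total to 150 ≥ 120: gain V − κ_1 = 34.
Best response: 80.

80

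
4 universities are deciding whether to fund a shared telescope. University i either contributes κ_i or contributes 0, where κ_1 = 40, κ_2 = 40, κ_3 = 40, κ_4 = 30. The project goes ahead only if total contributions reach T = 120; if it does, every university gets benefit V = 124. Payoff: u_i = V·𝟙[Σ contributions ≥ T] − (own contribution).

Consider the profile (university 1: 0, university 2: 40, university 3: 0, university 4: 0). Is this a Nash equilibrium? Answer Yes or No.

Total = 40 < 120: not provided.
University 1 (pledges 0, payoff 0): pledging 40 → total 80, payoff -40. No gain.
University 2 (pledges 40, payoff -40): dropping to 0 → total 0, payoff 0. Profitable deviation.

No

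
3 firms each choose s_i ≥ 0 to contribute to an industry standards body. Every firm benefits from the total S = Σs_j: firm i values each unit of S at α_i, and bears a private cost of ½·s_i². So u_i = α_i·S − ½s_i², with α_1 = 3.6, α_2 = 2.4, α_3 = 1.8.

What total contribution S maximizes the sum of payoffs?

Planner FOC: ∂(Σu_j)/∂s_i = (Σα_j) − s_i = 0, so s_i^SO = Σα_j = 7.8 for every i; S^SO = 23.4.

23.4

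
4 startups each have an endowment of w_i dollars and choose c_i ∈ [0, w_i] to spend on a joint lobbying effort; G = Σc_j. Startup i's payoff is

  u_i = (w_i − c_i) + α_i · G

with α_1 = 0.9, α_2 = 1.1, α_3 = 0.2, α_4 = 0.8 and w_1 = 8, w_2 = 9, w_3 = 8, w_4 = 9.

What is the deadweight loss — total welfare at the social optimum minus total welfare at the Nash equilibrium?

50

∂u_i/∂c_i = α_i − 1, so startup i contributes w_i if α_i > 1, else 0.
α_i > 1 for i ∈ {2}; NE contributions (0, 9, 0, 0), G = 9.
W^NE = Σw_i − G^NE + (Σα_i)·G^NE = 34 + 2·9 = 52.
Planner: ∂(Σu_j)/∂c_i = Σα_j − 1 = 2 > 0, so everyone contributes w_i; G^SO = 34, W^SO = 34 + 2·34 = 102.
Deadweight loss = 50.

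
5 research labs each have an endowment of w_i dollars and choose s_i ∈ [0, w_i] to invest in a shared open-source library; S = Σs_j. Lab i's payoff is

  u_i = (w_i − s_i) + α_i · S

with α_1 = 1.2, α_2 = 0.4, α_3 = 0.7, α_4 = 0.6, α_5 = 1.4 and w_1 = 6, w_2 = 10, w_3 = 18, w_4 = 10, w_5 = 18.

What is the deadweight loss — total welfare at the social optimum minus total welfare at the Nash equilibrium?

∂u_i/∂s_i = α_i − 1, so lab i contributes w_i if α_i > 1, else 0.
α_i > 1 for i ∈ {1, 5}; NE contributions (6, 0, 0, 0, 18), S = 24.
W^NE = Σw_i − S^NE + (Σα_i)·S^NE = 62 + 3.3·24 = 141.2.
Planner: ∂(Σu_j)/∂s_i = Σα_j − 1 = 3.3 > 0, so everyone contributes w_i; S^SO = 62, W^SO = 62 + 3.3·62 = 266.6.
Deadweight loss = 125.4.

125.4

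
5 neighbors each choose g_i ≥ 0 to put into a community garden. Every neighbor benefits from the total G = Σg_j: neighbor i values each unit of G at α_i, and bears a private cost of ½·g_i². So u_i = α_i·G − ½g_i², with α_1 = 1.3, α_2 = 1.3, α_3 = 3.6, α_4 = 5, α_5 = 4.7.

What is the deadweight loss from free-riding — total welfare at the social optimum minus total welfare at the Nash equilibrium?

Neighbor i's FOC: ∂u_i/∂g_i = α_i − g_i = 0, so g_i* = α_i.
NE contributions = (1.3, 1.3, 3.6, 5, 4.7); G = 15.9.
W^NE = (Σα)·G − ½Σα_i² = 15.9² − ½·63.43 = 221.095.
Planner sets g_i = Σα_j = 15.9 for every i, so G^SO = 5·15.9 = 79.5.
W^SO = (Σα)·G^SO − ½·5·(Σα)² = (5/2)·15.9² = 632.025.
Deadweight loss = W^SO − W^NE = 410.93.

410.93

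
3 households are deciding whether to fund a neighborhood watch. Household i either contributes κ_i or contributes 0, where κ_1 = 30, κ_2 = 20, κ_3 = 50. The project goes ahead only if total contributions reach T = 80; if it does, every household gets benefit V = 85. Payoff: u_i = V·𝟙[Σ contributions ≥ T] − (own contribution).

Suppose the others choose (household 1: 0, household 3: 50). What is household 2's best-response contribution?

Others' total = 50. Even contributing 20 gives 70 < 80: no benefit either way.
Best response: 0.

0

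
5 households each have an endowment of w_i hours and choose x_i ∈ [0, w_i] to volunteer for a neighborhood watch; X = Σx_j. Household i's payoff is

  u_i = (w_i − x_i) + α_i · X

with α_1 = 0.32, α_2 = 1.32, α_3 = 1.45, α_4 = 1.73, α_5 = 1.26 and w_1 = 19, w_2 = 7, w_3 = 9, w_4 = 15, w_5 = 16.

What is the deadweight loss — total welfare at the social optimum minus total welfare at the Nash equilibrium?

96.52

∂u_i/∂x_i = α_i − 1, so household i contributes w_i if α_i > 1, else 0.
α_i > 1 for i ∈ {2, 3, 4, 5}; NE contributions (0, 7, 9, 15, 16), X = 47.
W^NE = Σw_i − X^NE + (Σα_i)·X^NE = 66 + 5.08·47 = 304.76.
Planner: ∂(Σu_j)/∂x_i = Σα_j − 1 = 5.08 > 0, so everyone contributes w_i; X^SO = 66, W^SO = 66 + 5.08·66 = 401.28.
Deadweight loss = 96.52.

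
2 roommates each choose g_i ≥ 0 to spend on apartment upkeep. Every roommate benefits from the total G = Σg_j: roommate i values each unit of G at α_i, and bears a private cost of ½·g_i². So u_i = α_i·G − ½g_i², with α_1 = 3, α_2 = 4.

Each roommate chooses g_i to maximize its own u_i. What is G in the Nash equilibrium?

Roommate i's FOC: ∂u_i/∂g_i = α_i − g_i = 0, so g_i* = α_i.
NE contributions = (3, 4); G = 7.

7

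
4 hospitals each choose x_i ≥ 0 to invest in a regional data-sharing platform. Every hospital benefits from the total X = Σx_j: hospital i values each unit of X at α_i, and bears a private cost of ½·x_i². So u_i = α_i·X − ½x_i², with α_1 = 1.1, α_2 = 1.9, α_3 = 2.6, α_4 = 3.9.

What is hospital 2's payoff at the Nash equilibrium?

16.245

Hospital i's FOC: ∂u_i/∂x_i = α_i − x_i = 0, so x_i* = α_i.
NE contributions = (1.1, 1.9, 2.6, 3.9); X = 9.5.
u_2 = α_2·X − ½·(x_2)² = 1.9·9.5 − ½·1.9² = 16.245.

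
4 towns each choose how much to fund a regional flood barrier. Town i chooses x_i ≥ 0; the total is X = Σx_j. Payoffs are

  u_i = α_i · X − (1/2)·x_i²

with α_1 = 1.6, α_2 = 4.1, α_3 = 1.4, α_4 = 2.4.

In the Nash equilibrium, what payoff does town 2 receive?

Town i's FOC: ∂u_i/∂x_i = α_i − x_i = 0, so x_i* = α_i.
NE contributions = (1.6, 4.1, 1.4, 2.4); X = 9.5.
u_2 = α_2·X − ½·(x_2)² = 4.1·9.5 − ½·4.1² = 30.545.

30.545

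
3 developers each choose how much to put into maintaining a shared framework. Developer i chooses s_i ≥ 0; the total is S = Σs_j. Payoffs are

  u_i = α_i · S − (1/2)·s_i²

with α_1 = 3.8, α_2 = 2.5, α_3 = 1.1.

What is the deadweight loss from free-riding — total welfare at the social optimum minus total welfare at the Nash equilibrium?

Developer i's FOC: ∂u_i/∂s_i = α_i − s_i = 0, so s_i* = α_i.
NE contributions = (3.8, 2.5, 1.1); S = 7.4.
W^NE = (Σα)·S − ½Σα_i² = 7.4² − ½·21.9 = 43.81.
Planner sets s_i = Σα_j = 7.4 for every i, so S^SO = 3·7.4 = 22.2.
W^SO = (Σα)·S^SO − ½·3·(Σα)² = (3/2)·7.4² = 82.14.
Deadweight loss = W^SO − W^NE = 38.33.

38.33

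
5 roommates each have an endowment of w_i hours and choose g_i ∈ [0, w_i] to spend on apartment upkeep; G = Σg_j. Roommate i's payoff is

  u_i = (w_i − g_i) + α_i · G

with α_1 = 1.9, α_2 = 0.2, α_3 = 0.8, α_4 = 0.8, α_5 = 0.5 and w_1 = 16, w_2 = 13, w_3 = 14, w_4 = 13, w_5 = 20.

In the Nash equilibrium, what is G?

∂u_i/∂g_i = α_i − 1, so roommate i contributes w_i if α_i > 1, else 0.
α_i > 1 for i ∈ {1}; NE contributions (16, 0, 0, 0, 0), G = 16.

16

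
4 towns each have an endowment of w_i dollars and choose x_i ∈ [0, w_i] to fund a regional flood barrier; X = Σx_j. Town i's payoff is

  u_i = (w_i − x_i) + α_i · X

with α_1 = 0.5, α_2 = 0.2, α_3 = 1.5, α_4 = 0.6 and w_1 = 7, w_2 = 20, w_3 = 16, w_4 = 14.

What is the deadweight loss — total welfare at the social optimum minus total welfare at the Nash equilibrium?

73.8

∂u_i/∂x_i = α_i − 1, so town i contributes w_i if α_i > 1, else 0.
α_i > 1 for i ∈ {3}; NE contributions (0, 0, 16, 0), X = 16.
W^NE = Σw_i − X^NE + (Σα_i)·X^NE = 57 + 1.8·16 = 85.8.
Planner: ∂(Σu_j)/∂x_i = Σα_j − 1 = 1.8 > 0, so everyone contributes w_i; X^SO = 57, W^SO = 57 + 1.8·57 = 159.6.
Deadweight loss = 73.8.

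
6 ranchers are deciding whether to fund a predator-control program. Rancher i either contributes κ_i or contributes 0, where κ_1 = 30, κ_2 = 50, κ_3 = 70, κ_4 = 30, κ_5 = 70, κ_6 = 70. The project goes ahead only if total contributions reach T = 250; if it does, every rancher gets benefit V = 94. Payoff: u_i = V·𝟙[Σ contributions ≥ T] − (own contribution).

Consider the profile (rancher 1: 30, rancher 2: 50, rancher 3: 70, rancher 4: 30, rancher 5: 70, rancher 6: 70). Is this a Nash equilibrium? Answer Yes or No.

Total = 320 ≥ 250: provided.
Rancher 1 (pledges 30, payoff 64): dropping to 0 → total 290, payoff 94. Profitable deviation.

No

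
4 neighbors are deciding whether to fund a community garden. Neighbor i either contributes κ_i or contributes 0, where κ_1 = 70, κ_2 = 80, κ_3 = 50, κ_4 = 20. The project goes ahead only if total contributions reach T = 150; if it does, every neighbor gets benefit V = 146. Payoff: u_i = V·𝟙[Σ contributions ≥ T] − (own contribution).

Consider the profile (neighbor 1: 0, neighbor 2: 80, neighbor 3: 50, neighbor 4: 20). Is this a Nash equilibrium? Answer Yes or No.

Total = 150 ≥ 150: provided.
Neighbor 1 (pledges 0, payoff 146): pledging 70 → total 220, payoff 76. No gain.
Neighbor 2 (pledges 80, payoff 66): dropping to 0 → total 70, payoff 0. No gain.
Neighbor 3 (pledges 50, payoff 96): dropping to 0 → total 100, payoff 0. No gain.
Neighbor 4 (pledges 20, payoff 126): dropping to 0 → total 130, payoff 0. No gain.

Yes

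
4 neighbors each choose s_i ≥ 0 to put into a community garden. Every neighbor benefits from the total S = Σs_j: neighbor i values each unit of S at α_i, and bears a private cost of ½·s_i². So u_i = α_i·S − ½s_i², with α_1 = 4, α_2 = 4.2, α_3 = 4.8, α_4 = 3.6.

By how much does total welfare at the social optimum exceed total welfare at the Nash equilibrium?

310.38

Neighbor i's FOC: ∂u_i/∂s_i = α_i − s_i = 0, so s_i* = α_i.
NE contributions = (4, 4.2, 4.8, 3.6); S = 16.6.
W^NE = (Σα)·S − ½Σα_i² = 16.6² − ½·69.64 = 240.74.
Planner sets s_i = Σα_j = 16.6 for every i, so S^SO = 4·16.6 = 66.4.
W^SO = (Σα)·S^SO − ½·4·(Σα)² = (4/2)·16.6² = 551.12.
Deadweight loss = W^SO − W^NE = 310.38.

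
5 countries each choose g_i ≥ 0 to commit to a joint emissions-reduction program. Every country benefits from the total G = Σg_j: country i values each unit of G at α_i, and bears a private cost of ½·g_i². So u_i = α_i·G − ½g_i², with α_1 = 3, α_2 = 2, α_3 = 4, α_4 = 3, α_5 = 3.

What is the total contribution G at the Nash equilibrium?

Country i's FOC: ∂u_i/∂g_i = α_i − g_i = 0, so g_i* = α_i.
NE contributions = (3, 2, 4, 3, 3); G = 15.

15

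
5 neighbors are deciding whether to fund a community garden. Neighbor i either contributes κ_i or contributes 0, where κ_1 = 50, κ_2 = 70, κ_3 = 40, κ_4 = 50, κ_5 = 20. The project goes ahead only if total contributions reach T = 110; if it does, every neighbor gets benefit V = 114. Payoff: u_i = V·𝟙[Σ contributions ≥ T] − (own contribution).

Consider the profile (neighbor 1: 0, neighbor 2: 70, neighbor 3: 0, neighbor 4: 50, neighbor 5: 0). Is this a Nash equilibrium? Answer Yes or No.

Total = 120 ≥ 110: provided.
Neighbor 1 (pledges 0, payoff 114): pledging 50 → total 170, payoff 64. No gain.
Neighbor 2 (pledges 70, payoff 44): dropping to 0 → total 50, payoff 0. No gain.
Neighbor 3 (pledges 0, payoff 114): pledging 40 → total 160, payoff 74. No gain.
Neighbor 4 (pledges 50, payoff 64): dropping to 0 → total 70, payoff 0. No gain.
Neighbor 5 (pledges 0, payoff 114): pledging 20 → total 140, payoff 94. No gain.

Yes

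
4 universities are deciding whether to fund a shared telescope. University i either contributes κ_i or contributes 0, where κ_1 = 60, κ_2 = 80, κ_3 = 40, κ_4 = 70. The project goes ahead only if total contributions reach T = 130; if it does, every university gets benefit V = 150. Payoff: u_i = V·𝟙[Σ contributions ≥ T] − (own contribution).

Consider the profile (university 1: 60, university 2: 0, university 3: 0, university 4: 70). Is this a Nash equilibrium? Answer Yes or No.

Total = 130 ≥ 130: provided.
University 1 (pledges 60, payoff 90): dropping to 0 → total 70, payoff 0. No gain.
University 2 (pledges 0, payoff 150): pledging 80 → total 210, payoff 70. No gain.
University 3 (pledges 0, payoff 150): pledging 40 → total 170, payoff 110. No gain.
University 4 (pledges 70, payoff 80): dropping to 0 → total 60, payoff 0. No gain.

Yes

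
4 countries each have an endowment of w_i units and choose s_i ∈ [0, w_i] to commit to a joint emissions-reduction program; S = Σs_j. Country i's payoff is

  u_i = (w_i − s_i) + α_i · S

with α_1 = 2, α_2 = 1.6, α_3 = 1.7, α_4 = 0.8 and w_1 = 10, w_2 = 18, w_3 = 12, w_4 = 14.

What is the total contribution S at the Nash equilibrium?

∂u_i/∂s_i = α_i − 1, so country i contributes w_i if α_i > 1, else 0.
α_i > 1 for i ∈ {1, 2, 3}; NE contributions (10, 18, 12, 0), S = 40.

40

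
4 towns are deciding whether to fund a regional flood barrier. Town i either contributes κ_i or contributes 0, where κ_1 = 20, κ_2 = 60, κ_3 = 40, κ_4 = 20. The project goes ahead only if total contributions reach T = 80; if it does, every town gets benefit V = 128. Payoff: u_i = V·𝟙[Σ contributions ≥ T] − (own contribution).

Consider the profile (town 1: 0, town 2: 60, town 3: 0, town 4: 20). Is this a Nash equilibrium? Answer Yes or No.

Total = 80 ≥ 80: provided.
Town 1 (pledges 0, payoff 128): pledging 20 → total 100, payoff 108. No gain.
Town 2 (pledges 60, payoff 68): dropping to 0 → total 20, payoff 0. No gain.
Town 3 (pledges 0, payoff 128): pledging 40 → total 120, payoff 88. No gain.
Town 4 (pledges 20, payoff 108): dropping to 0 → total 60, payoff 0. No gain.

Yes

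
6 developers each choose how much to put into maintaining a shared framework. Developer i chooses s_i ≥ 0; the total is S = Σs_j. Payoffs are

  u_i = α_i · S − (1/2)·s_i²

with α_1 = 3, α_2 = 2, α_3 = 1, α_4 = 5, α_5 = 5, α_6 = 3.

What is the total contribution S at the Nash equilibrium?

Developer i's FOC: ∂u_i/∂s_i = α_i − s_i = 0, so s_i* = α_i.
NE contributions = (3, 2, 1, 5, 5, 3); S = 19.

19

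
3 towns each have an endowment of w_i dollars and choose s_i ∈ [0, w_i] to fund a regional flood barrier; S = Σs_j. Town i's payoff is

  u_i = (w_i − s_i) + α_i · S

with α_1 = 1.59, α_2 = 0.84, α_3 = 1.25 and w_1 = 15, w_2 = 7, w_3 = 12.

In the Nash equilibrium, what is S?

∂u_i/∂s_i = α_i − 1, so town i contributes w_i if α_i > 1, else 0.
α_i > 1 for i ∈ {1, 3}; NE contributions (15, 0, 12), S = 27.

27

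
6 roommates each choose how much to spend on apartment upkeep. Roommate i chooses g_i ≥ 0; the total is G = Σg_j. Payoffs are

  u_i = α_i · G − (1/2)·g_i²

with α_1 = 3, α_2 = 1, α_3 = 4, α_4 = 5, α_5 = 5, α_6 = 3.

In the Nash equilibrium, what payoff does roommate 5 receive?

Roommate i's FOC: ∂u_i/∂g_i = α_i − g_i = 0, so g_i* = α_i.
NE contributions = (3, 1, 4, 5, 5, 3); G = 21.
u_5 = α_5·G − ½·(g_5)² = 5·21 − ½·5² = 92.5.

92.5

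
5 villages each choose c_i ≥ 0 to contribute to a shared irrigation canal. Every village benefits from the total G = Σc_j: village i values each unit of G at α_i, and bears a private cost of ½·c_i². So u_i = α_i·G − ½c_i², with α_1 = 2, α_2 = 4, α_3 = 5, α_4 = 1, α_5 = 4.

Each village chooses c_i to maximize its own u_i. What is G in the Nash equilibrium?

Village i's FOC: ∂u_i/∂c_i = α_i − c_i = 0, so c_i* = α_i.
NE contributions = (2, 4, 5, 1, 4); G = 16.

16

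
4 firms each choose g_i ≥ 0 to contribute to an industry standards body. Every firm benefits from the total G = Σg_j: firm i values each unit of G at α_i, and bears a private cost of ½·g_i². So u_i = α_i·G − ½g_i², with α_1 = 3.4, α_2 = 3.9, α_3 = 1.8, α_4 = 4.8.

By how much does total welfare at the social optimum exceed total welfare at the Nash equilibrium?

219.735

Firm i's FOC: ∂u_i/∂g_i = α_i − g_i = 0, so g_i* = α_i.
NE contributions = (3.4, 3.9, 1.8, 4.8); G = 13.9.
W^NE = (Σα)·G − ½Σα_i² = 13.9² − ½·53.05 = 166.685.
Planner sets g_i = Σα_j = 13.9 for every i, so G^SO = 4·13.9 = 55.6.
W^SO = (Σα)·G^SO − ½·4·(Σα)² = (4/2)·13.9² = 386.42.
Deadweight loss = W^SO − W^NE = 219.735.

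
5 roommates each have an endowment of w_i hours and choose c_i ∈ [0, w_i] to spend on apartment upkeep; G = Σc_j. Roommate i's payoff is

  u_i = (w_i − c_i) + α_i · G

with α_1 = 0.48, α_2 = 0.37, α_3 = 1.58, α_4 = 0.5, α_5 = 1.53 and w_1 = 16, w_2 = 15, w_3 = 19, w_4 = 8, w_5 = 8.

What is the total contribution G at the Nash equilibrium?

27

∂u_i/∂c_i = α_i − 1, so roommate i contributes w_i if α_i > 1, else 0.
α_i > 1 for i ∈ {3, 5}; NE contributions (0, 0, 19, 0, 8), G = 27.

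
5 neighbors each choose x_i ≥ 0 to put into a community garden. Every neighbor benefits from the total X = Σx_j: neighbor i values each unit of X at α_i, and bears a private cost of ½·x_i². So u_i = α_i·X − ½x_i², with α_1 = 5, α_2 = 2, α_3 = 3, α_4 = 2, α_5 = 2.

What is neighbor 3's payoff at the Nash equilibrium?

Neighbor i's FOC: ∂u_i/∂x_i = α_i − x_i = 0, so x_i* = α_i.
NE contributions = (5, 2, 3, 2, 2); X = 14.
u_3 = α_3·X − ½·(x_3)² = 3·14 − ½·3² = 37.5.

37.5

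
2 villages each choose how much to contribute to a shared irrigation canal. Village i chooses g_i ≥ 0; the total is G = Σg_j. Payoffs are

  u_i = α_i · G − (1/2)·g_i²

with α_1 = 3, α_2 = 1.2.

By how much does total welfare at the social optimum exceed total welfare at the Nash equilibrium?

5.22

Village i's FOC: ∂u_i/∂g_i = α_i − g_i = 0, so g_i* = α_i.
NE contributions = (3, 1.2); G = 4.2.
W^NE = (Σα)·G − ½Σα_i² = 4.2² − ½·10.44 = 12.42.
Planner sets g_i = Σα_j = 4.2 for every i, so G^SO = 2·4.2 = 8.4.
W^SO = (Σα)·G^SO − ½·2·(Σα)² = (2/2)·4.2² = 17.64.
Deadweight loss = W^SO − W^NE = 5.22.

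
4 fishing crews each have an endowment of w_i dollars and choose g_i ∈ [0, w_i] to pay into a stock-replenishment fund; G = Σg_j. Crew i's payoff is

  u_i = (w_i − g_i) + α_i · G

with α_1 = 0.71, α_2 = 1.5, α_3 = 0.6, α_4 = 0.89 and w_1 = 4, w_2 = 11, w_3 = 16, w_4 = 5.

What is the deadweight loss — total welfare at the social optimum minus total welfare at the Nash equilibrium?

∂u_i/∂g_i = α_i − 1, so crew i contributes w_i if α_i > 1, else 0.
α_i > 1 for i ∈ {2}; NE contributions (0, 11, 0, 0), G = 11.
W^NE = Σw_i − G^NE + (Σα_i)·G^NE = 36 + 2.7·11 = 65.7.
Planner: ∂(Σu_j)/∂g_i = Σα_j − 1 = 2.7 > 0, so everyone contributes w_i; G^SO = 36, W^SO = 36 + 2.7·36 = 133.2.
Deadweight loss = 67.5.

67.5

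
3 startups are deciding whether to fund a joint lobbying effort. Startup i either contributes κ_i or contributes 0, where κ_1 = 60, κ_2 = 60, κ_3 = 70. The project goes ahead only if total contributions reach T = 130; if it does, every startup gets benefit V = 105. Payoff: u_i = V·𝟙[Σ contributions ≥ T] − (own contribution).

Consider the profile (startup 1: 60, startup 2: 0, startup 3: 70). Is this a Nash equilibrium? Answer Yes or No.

Yes

Total = 130 ≥ 130: provided.
Startup 1 (pledges 60, payoff 45): dropping to 0 → total 70, payoff 0. No gain.
Startup 2 (pledges 0, payoff 105): pledging 60 → total 190, payoff 45. No gain.
Startup 3 (pledges 70, payoff 35): dropping to 0 → total 60, payoff 0. No gain.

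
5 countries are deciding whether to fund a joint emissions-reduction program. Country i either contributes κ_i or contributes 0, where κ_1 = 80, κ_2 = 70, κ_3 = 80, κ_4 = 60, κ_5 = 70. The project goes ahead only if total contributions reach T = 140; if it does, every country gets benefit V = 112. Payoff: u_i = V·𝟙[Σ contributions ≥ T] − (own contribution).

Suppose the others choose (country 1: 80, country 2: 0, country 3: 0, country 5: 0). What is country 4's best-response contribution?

Others' total = 80. Contributing 60 brings total to 140 ≥ 140: gain V − κ_4 = 52.
Best response: 60.

60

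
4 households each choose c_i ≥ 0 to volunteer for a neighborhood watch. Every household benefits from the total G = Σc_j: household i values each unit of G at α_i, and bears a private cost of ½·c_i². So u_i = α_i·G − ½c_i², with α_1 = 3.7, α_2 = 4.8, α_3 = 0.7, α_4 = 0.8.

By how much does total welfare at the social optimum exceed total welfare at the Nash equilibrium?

118.93

Household i's FOC: ∂u_i/∂c_i = α_i − c_i = 0, so c_i* = α_i.
NE contributions = (3.7, 4.8, 0.7, 0.8); G = 10.
W^NE = (Σα)·G − ½Σα_i² = 10² − ½·37.86 = 81.07.
Planner sets c_i = Σα_j = 10 for every i, so G^SO = 4·10 = 40.
W^SO = (Σα)·G^SO − ½·4·(Σα)² = (4/2)·10² = 200.
Deadweight loss = W^SO − W^NE = 118.93.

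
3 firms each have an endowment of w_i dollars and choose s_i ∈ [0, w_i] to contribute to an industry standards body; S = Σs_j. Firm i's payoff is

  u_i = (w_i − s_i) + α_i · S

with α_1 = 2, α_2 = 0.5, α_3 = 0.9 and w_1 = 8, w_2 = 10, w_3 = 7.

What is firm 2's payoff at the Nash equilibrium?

∂u_i/∂s_i = α_i − 1, so firm i contributes w_i if α_i > 1, else 0.
α_i > 1 for i ∈ {1}; NE contributions (8, 0, 0), S = 8.
u_2 = (10 − 0) + 0.5·8 = 14.

14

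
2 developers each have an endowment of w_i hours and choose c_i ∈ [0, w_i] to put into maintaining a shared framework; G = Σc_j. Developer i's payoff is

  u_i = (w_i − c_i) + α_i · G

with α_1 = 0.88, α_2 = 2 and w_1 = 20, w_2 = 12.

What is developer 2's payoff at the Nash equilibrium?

24

∂u_i/∂c_i = α_i − 1, so developer i contributes w_i if α_i > 1, else 0.
α_i > 1 for i ∈ {2}; NE contributions (0, 12), G = 12.
u_2 = (12 − 12) + 2·12 = 24.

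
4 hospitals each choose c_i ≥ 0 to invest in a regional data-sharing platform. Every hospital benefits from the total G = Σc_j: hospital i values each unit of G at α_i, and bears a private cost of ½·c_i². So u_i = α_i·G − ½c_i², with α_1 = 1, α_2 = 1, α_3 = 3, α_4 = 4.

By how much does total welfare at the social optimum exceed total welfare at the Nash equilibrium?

Hospital i's FOC: ∂u_i/∂c_i = α_i − c_i = 0, so c_i* = α_i.
NE contributions = (1, 1, 3, 4); G = 9.
W^NE = (Σα)·G − ½Σα_i² = 9² − ½·27 = 67.5.
Planner sets c_i = Σα_j = 9 for every i, so G^SO = 4·9 = 36.
W^SO = (Σα)·G^SO − ½·4·(Σα)² = (4/2)·9² = 162.
Deadweight loss = W^SO − W^NE = 94.5.

94.5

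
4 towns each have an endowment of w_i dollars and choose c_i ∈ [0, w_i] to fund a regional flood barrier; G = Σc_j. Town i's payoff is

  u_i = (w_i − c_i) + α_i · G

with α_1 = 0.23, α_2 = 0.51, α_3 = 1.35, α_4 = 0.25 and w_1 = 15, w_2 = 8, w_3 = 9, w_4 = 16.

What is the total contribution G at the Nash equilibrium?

∂u_i/∂c_i = α_i − 1, so town i contributes w_i if α_i > 1, else 0.
α_i > 1 for i ∈ {3}; NE contributions (0, 0, 9, 0), G = 9.

9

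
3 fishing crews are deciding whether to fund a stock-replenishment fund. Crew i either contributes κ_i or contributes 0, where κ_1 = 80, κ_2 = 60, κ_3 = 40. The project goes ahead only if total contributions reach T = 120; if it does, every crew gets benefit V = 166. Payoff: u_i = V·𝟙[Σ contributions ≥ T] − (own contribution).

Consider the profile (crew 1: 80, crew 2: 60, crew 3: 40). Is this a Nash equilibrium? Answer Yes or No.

No

Total = 180 ≥ 120: provided.
Crew 1 (pledges 80, payoff 86): dropping to 0 → total 100, payoff 0. No gain.
Crew 2 (pledges 60, payoff 106): dropping to 0 → total 120, payoff 166. Profitable deviation.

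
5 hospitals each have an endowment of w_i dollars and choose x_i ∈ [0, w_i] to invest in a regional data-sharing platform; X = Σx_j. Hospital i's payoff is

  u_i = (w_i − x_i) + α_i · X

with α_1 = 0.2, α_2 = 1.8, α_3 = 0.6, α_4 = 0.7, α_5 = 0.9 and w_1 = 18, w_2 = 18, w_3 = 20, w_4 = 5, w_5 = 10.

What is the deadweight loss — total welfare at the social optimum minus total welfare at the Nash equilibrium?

169.6

∂u_i/∂x_i = α_i − 1, so hospital i contributes w_i if α_i > 1, else 0.
α_i > 1 for i ∈ {2}; NE contributions (0, 18, 0, 0, 0), X = 18.
W^NE = Σw_i − X^NE + (Σα_i)·X^NE = 71 + 3.2·18 = 128.6.
Planner: ∂(Σu_j)/∂x_i = Σα_j − 1 = 3.2 > 0, so everyone contributes w_i; X^SO = 71, W^SO = 71 + 3.2·71 = 298.2.
Deadweight loss = 169.6.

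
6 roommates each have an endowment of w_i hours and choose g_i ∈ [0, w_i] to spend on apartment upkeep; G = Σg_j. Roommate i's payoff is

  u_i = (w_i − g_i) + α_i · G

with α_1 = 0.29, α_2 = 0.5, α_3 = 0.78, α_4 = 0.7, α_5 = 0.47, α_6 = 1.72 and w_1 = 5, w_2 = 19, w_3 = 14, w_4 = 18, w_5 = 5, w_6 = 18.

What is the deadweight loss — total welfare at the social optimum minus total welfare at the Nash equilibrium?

∂u_i/∂g_i = α_i − 1, so roommate i contributes w_i if α_i > 1, else 0.
α_i > 1 for i ∈ {6}; NE contributions (0, 0, 0, 0, 0, 18), G = 18.
W^NE = Σw_i − G^NE + (Σα_i)·G^NE = 79 + 3.46·18 = 141.28.
Planner: ∂(Σu_j)/∂g_i = Σα_j − 1 = 3.46 > 0, so everyone contributes w_i; G^SO = 79, W^SO = 79 + 3.46·79 = 352.34.
Deadweight loss = 211.06.

211.06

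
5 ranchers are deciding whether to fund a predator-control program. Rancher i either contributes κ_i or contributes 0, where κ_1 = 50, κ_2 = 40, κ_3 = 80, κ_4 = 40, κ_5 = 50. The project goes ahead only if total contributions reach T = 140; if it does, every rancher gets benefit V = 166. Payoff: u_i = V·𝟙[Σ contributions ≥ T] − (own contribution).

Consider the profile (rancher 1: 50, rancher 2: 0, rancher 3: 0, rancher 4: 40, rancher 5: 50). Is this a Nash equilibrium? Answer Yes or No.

Total = 140 ≥ 140: provided.
Rancher 1 (pledges 50, payoff 116): dropping to 0 → total 90, payoff 0. No gain.
Rancher 2 (pledges 0, payoff 166): pledging 40 → total 180, payoff 126. No gain.
Rancher 3 (pledges 0, payoff 166): pledging 80 → total 220, payoff 86. No gain.
Rancher 4 (pledges 40, payoff 126): dropping to 0 → total 100, payoff 0. No gain.
Rancher 5 (pledges 50, payoff 116): dropping to 0 → total 90, payoff 0. No gain.

Yes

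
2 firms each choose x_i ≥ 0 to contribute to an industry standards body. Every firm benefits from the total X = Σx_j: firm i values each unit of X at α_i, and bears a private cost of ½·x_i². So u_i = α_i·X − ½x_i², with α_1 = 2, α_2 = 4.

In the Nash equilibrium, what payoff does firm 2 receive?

Firm i's FOC: ∂u_i/∂x_i = α_i − x_i = 0, so x_i* = α_i.
NE contributions = (2, 4); X = 6.
u_2 = α_2·X − ½·(x_2)² = 4·6 − ½·4² = 16.

16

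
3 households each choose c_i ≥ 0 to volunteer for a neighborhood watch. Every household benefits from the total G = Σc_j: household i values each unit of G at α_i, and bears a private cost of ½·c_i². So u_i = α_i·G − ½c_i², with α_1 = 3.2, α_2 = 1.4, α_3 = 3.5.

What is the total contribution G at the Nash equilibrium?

8.1

Household i's FOC: ∂u_i/∂c_i = α_i − c_i = 0, so c_i* = α_i.
NE contributions = (3.2, 1.4, 3.5); G = 8.1.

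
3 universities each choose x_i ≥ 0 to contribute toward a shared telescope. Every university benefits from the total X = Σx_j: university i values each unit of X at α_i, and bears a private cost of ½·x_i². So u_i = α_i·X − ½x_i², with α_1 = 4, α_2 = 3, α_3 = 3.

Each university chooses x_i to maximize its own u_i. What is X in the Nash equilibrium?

10

University i's FOC: ∂u_i/∂x_i = α_i − x_i = 0, so x_i* = α_i.
NE contributions = (4, 3, 3); X = 10.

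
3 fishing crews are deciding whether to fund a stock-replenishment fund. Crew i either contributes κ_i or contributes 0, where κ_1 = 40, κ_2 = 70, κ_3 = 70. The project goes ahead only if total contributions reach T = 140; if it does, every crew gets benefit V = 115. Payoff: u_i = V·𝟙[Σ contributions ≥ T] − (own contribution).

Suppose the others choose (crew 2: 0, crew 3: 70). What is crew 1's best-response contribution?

0

Others' total = 70. Even contributing 40 gives 110 < 140: no benefit either way.
Best response: 0.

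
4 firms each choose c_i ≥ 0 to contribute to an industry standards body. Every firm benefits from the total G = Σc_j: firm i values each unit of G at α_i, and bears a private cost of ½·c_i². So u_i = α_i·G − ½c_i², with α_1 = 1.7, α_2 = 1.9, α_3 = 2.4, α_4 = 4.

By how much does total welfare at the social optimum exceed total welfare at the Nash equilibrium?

114.13

Firm i's FOC: ∂u_i/∂c_i = α_i − c_i = 0, so c_i* = α_i.
NE contributions = (1.7, 1.9, 2.4, 4); G = 10.
W^NE = (Σα)·G − ½Σα_i² = 10² − ½·28.26 = 85.87.
Planner sets c_i = Σα_j = 10 for every i, so G^SO = 4·10 = 40.
W^SO = (Σα)·G^SO − ½·4·(Σα)² = (4/2)·10² = 200.
Deadweight loss = W^SO − W^NE = 114.13.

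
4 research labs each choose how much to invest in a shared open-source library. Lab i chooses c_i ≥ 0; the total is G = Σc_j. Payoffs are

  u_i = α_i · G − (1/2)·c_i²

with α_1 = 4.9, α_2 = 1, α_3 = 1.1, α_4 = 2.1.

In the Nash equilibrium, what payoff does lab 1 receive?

Lab i's FOC: ∂u_i/∂c_i = α_i − c_i = 0, so c_i* = α_i.
NE contributions = (4.9, 1, 1.1, 2.1); G = 9.1.
u_1 = α_1·G − ½·(c_1)² = 4.9·9.1 − ½·4.9² = 32.585.

32.585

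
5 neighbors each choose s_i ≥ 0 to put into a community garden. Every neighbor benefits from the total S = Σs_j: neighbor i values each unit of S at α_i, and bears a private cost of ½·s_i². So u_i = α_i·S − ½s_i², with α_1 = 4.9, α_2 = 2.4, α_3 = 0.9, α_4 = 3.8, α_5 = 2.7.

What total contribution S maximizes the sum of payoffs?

73.5

Planner FOC: ∂(Σu_j)/∂s_i = (Σα_j) − s_i = 0, so s_i^SO = Σα_j = 14.7 for every i; S^SO = 73.5.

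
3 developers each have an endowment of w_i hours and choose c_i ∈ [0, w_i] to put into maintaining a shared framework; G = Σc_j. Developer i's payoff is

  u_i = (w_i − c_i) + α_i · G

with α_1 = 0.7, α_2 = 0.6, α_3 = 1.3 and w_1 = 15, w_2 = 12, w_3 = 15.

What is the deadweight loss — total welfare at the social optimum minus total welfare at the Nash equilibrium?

∂u_i/∂c_i = α_i − 1, so developer i contributes w_i if α_i > 1, else 0.
α_i > 1 for i ∈ {3}; NE contributions (0, 0, 15), G = 15.
W^NE = Σw_i − G^NE + (Σα_i)·G^NE = 42 + 1.6·15 = 66.
Planner: ∂(Σu_j)/∂c_i = Σα_j − 1 = 1.6 > 0, so everyone contributes w_i; G^SO = 42, W^SO = 42 + 1.6·42 = 109.2.
Deadweight loss = 43.2.

43.2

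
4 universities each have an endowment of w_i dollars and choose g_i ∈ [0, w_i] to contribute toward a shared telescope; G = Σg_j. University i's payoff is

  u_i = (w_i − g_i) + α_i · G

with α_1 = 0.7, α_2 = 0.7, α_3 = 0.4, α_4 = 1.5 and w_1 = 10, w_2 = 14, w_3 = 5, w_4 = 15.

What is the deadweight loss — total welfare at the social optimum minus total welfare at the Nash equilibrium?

∂u_i/∂g_i = α_i − 1, so university i contributes w_i if α_i > 1, else 0.
α_i > 1 for i ∈ {4}; NE contributions (0, 0, 0, 15), G = 15.
W^NE = Σw_i − G^NE + (Σα_i)·G^NE = 44 + 2.3·15 = 78.5.
Planner: ∂(Σu_j)/∂g_i = Σα_j − 1 = 2.3 > 0, so everyone contributes w_i; G^SO = 44, W^SO = 44 + 2.3·44 = 145.2.
Deadweight loss = 66.7.

66.7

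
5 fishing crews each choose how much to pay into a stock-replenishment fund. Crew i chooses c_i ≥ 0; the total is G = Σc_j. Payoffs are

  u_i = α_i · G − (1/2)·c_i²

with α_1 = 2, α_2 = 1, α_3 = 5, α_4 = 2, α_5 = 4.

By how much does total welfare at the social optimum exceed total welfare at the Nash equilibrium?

319

Crew i's FOC: ∂u_i/∂c_i = α_i − c_i = 0, so c_i* = α_i.
NE contributions = (2, 1, 5, 2, 4); G = 14.
W^NE = (Σα)·G − ½Σα_i² = 14² − ½·50 = 171.
Planner sets c_i = Σα_j = 14 for every i, so G^SO = 5·14 = 70.
W^SO = (Σα)·G^SO − ½·5·(Σα)² = (5/2)·14² = 490.
Deadweight loss = W^SO − W^NE = 319.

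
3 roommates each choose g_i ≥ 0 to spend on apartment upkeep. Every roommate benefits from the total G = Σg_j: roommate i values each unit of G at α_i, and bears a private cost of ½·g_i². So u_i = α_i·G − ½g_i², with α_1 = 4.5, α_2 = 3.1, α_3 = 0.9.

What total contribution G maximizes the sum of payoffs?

Planner FOC: ∂(Σu_j)/∂g_i = (Σα_j) − g_i = 0, so g_i^SO = Σα_j = 8.5 for every i; G^SO = 25.5.

25.5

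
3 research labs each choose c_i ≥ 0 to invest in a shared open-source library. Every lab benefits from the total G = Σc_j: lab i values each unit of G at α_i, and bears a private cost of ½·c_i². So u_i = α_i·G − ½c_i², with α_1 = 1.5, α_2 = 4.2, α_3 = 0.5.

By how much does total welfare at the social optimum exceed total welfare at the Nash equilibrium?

29.29

Lab i's FOC: ∂u_i/∂c_i = α_i − c_i = 0, so c_i* = α_i.
NE contributions = (1.5, 4.2, 0.5); G = 6.2.
W^NE = (Σα)·G − ½Σα_i² = 6.2² − ½·20.14 = 28.37.
Planner sets c_i = Σα_j = 6.2 for every i, so G^SO = 3·6.2 = 18.6.
W^SO = (Σα)·G^SO − ½·3·(Σα)² = (3/2)·6.2² = 57.66.
Deadweight loss = W^SO − W^NE = 29.29.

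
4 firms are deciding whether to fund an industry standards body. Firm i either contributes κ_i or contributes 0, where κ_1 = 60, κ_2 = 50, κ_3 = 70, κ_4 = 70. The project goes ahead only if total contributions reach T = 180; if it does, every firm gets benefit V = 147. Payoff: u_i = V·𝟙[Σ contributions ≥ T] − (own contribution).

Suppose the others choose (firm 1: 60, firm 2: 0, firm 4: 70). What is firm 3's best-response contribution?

Others' total = 130. Contributing 70 brings total to 200 ≥ 180: gain V − κ_3 = 77.
Best response: 70.

70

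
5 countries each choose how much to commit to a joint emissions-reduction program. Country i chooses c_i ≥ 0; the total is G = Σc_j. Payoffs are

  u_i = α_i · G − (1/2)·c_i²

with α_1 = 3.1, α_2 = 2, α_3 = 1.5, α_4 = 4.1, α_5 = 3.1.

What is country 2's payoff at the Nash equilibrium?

Country i's FOC: ∂u_i/∂c_i = α_i − c_i = 0, so c_i* = α_i.
NE contributions = (3.1, 2, 1.5, 4.1, 3.1); G = 13.8.
u_2 = α_2·G − ½·(c_2)² = 2·13.8 − ½·2² = 25.6.

25.6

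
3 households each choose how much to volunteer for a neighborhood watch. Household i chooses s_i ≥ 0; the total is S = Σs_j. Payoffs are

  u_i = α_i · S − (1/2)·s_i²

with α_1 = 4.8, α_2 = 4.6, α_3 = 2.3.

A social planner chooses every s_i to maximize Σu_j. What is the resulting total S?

35.1

Planner FOC: ∂(Σu_j)/∂s_i = (Σα_j) − s_i = 0, so s_i^SO = Σα_j = 11.7 for every i; S^SO = 35.1.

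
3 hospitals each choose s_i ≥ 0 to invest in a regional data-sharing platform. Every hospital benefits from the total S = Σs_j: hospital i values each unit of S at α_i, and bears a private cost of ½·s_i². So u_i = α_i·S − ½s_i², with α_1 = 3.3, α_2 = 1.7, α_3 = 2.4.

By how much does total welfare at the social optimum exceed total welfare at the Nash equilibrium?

37.15

Hospital i's FOC: ∂u_i/∂s_i = α_i − s_i = 0, so s_i* = α_i.
NE contributions = (3.3, 1.7, 2.4); S = 7.4.
W^NE = (Σα)·S − ½Σα_i² = 7.4² − ½·19.54 = 44.99.
Planner sets s_i = Σα_j = 7.4 for every i, so S^SO = 3·7.4 = 22.2.
W^SO = (Σα)·S^SO − ½·3·(Σα)² = (3/2)·7.4² = 82.14.
Deadweight loss = W^SO − W^NE = 37.15.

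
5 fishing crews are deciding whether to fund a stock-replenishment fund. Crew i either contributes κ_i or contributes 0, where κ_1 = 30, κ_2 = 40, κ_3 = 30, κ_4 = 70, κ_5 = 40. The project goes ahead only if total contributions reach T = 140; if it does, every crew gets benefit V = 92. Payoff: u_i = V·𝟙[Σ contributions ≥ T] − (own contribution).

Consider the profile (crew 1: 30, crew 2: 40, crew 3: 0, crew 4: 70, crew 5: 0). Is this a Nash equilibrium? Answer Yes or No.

Total = 140 ≥ 140: provided.
Crew 1 (pledges 30, payoff 62): dropping to 0 → total 110, payoff 0. No gain.
Crew 2 (pledges 40, payoff 52): dropping to 0 → total 100, payoff 0. No gain.
Crew 3 (pledges 0, payoff 92): pledging 30 → total 170, payoff 62. No gain.
Crew 4 (pledges 70, payoff 22): dropping to 0 → total 70, payoff 0. No gain.
Crew 5 (pledges 0, payoff 92): pledging 40 → total 180, payoff 52. No gain.

Yes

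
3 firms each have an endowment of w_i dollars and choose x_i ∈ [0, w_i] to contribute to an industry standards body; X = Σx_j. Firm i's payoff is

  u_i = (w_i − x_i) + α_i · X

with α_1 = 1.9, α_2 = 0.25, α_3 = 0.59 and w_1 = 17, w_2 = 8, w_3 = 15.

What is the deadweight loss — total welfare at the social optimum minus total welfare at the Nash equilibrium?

40.02

∂u_i/∂x_i = α_i − 1, so firm i contributes w_i if α_i > 1, else 0.
α_i > 1 for i ∈ {1}; NE contributions (17, 0, 0), X = 17.
W^NE = Σw_i − X^NE + (Σα_i)·X^NE = 40 + 1.74·17 = 69.58.
Planner: ∂(Σu_j)/∂x_i = Σα_j − 1 = 1.74 > 0, so everyone contributes w_i; X^SO = 40, W^SO = 40 + 1.74·40 = 109.6.
Deadweight loss = 40.02.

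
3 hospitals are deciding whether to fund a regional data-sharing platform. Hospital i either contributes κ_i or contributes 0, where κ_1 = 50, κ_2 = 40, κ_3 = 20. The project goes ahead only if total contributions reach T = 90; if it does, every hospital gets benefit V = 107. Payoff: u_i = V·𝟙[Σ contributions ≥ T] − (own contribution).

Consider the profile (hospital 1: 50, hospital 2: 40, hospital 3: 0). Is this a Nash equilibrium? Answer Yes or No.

Total = 90 ≥ 90: provided.
Hospital 1 (pledges 50, payoff 57): dropping to 0 → total 40, payoff 0. No gain.
Hospital 2 (pledges 40, payoff 67): dropping to 0 → total 50, payoff 0. No gain.
Hospital 3 (pledges 0, payoff 107): pledging 20 → total 110, payoff 87. No gain.

Yes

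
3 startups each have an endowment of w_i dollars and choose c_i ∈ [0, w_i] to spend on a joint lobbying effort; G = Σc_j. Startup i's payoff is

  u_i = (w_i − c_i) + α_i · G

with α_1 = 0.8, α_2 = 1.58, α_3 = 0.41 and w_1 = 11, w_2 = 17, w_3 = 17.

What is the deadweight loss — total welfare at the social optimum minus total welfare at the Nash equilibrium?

50.12

∂u_i/∂c_i = α_i − 1, so startup i contributes w_i if α_i > 1, else 0.
α_i > 1 for i ∈ {2}; NE contributions (0, 17, 0), G = 17.
W^NE = Σw_i − G^NE + (Σα_i)·G^NE = 45 + 1.79·17 = 75.43.
Planner: ∂(Σu_j)/∂c_i = Σα_j − 1 = 1.79 > 0, so everyone contributes w_i; G^SO = 45, W^SO = 45 + 1.79·45 = 125.55.
Deadweight loss = 50.12.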